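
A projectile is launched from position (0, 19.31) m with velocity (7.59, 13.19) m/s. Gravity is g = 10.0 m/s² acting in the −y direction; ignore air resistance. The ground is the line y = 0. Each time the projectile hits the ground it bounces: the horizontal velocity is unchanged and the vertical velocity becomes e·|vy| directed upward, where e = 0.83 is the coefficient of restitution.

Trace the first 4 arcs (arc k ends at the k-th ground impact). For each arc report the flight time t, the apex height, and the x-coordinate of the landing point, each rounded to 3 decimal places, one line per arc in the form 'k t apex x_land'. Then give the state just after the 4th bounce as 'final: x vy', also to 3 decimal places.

Arc 1: start y=19.310, vy=13.190 → t=3.686, apex=28.009, x_land=27.975, impact vy=-23.668
  bounce: vy ← 0.83·23.668 = 19.644
Arc 2: start y=0.000, vy=19.644 → t=3.929, apex=19.295, x_land=57.796, impact vy=-19.644
  bounce: vy ← 0.83·19.644 = 16.305
Arc 3: start y=0.000, vy=16.305 → t=3.261, apex=13.293, x_land=82.546, impact vy=-16.305
  bounce: vy ← 0.83·16.305 = 13.533
Arc 4: start y=0.000, vy=13.533 → t=2.707, apex=9.157, x_land=103.090, impact vy=-13.533
  bounce: vy ← 0.83·13.533 = 11.232

1 3.686 28.009 27.975
2 3.929 19.295 57.796
3 3.261 13.293 82.546
4 2.707 9.157 103.090
final: 103.090 11.232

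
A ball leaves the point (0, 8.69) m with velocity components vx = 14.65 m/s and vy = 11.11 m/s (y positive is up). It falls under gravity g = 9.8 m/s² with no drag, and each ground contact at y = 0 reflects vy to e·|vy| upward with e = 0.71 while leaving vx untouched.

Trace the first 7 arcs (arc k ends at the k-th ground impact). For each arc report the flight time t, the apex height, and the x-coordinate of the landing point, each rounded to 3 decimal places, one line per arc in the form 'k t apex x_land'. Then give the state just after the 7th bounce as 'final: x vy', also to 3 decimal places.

Arc 1: start y=8.690, vy=11.110 → t=2.883, apex=14.988, x_land=42.230, impact vy=-17.139
  bounce: vy ← 0.71·17.139 = 12.169
Arc 2: start y=0.000, vy=12.169 → t=2.483, apex=7.555, x_land=78.612, impact vy=-12.169
  bounce: vy ← 0.71·12.169 = 8.640
Arc 3: start y=0.000, vy=8.640 → t=1.763, apex=3.809, x_land=104.444, impact vy=-8.640
  bounce: vy ← 0.71·8.640 = 6.134
Arc 4: start y=0.000, vy=6.134 → t=1.252, apex=1.920, x_land=122.784, impact vy=-6.134
  bounce: vy ← 0.71·6.134 = 4.355
Arc 5: start y=0.000, vy=4.355 → t=0.889, apex=0.968, x_land=135.806, impact vy=-4.355
  bounce: vy ← 0.71·4.355 = 3.092
Arc 6: start y=0.000, vy=3.092 → t=0.631, apex=0.488, x_land=145.052, impact vy=-3.092
  bounce: vy ← 0.71·3.092 = 2.196
Arc 7: start y=0.000, vy=2.196 → t=0.448, apex=0.246, x_land=151.616, impact vy=-2.196
  bounce: vy ← 0.71·2.196 = 1.559

1 2.883 14.988 42.230
2 2.483 7.555 78.612
3 1.763 3.809 104.444
4 1.252 1.920 122.784
5 0.889 0.968 135.806
6 0.631 0.488 145.052
7 0.448 0.246 151.616
final: 151.616 1.559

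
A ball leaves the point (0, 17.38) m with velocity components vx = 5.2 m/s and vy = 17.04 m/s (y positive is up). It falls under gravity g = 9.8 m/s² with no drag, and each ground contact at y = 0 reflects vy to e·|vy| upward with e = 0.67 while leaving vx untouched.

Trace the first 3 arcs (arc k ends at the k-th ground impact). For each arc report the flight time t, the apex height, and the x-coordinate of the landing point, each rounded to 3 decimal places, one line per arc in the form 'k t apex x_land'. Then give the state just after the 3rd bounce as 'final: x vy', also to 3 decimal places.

1 4.302 32.194 22.371
2 3.435 14.452 40.231
3 2.301 6.488 52.198
final: 52.198 7.555

Arc 1: start y=17.380, vy=17.040 → t=4.302, apex=32.194, x_land=22.371, impact vy=-25.120
  bounce: vy ← 0.67·25.120 = 16.830
Arc 2: start y=0.000, vy=16.830 → t=3.435, apex=14.452, x_land=40.231, impact vy=-16.830
  bounce: vy ← 0.67·16.830 = 11.276
Arc 3: start y=0.000, vy=11.276 → t=2.301, apex=6.488, x_land=52.198, impact vy=-11.276
  bounce: vy ← 0.67·11.276 = 7.555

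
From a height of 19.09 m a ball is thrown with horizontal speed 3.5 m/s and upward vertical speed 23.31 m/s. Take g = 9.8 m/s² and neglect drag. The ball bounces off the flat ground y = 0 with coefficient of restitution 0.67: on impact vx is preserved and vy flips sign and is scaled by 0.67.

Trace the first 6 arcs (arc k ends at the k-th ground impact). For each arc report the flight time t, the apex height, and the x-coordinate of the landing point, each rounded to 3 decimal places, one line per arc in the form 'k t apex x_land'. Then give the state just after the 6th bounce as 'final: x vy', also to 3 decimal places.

Arc 1: start y=19.090, vy=23.310 → t=5.469, apex=46.812, x_land=19.143, impact vy=-30.291
  bounce: vy ← 0.67·30.291 = 20.295
Arc 2: start y=0.000, vy=20.295 → t=4.142, apex=21.014, x_land=33.639, impact vy=-20.295
  bounce: vy ← 0.67·20.295 = 13.597
Arc 3: start y=0.000, vy=13.597 → t=2.775, apex=9.433, x_land=43.352, impact vy=-13.597
  bounce: vy ← 0.67·13.597 = 9.110
Arc 4: start y=0.000, vy=9.110 → t=1.859, apex=4.235, x_land=49.859, impact vy=-9.110
  bounce: vy ← 0.67·9.110 = 6.104
Arc 5: start y=0.000, vy=6.104 → t=1.246, apex=1.901, x_land=54.219, impact vy=-6.104
  bounce: vy ← 0.67·6.104 = 4.090
Arc 6: start y=0.000, vy=4.090 → t=0.835, apex=0.853, x_land=57.140, impact vy=-4.090
  bounce: vy ← 0.67·4.090 = 2.740

1 5.469 46.812 19.143
2 4.142 21.014 33.639
3 2.775 9.433 43.352
4 1.859 4.235 49.859
5 1.246 1.901 54.219
6 0.835 0.853 57.140
final: 57.140 2.740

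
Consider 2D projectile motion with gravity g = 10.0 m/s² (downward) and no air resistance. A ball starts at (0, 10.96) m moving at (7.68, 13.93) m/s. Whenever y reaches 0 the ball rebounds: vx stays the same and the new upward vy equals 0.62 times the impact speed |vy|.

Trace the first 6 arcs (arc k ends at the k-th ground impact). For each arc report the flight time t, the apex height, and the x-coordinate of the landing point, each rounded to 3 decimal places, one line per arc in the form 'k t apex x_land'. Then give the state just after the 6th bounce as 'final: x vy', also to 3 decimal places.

Arc 1: start y=10.960, vy=13.930 → t=3.426, apex=20.662, x_land=26.310, impact vy=-20.328
  bounce: vy ← 0.62·20.328 = 12.604
Arc 2: start y=0.000, vy=12.604 → t=2.521, apex=7.943, x_land=45.670, impact vy=-12.604
  bounce: vy ← 0.62·12.604 = 7.814
Arc 3: start y=0.000, vy=7.814 → t=1.563, apex=3.053, x_land=57.672, impact vy=-7.814
  bounce: vy ← 0.62·7.814 = 4.845
Arc 4: start y=0.000, vy=4.845 → t=0.969, apex=1.174, x_land=65.114, impact vy=-4.845
  bounce: vy ← 0.62·4.845 = 3.004
Arc 5: start y=0.000, vy=3.004 → t=0.601, apex=0.451, x_land=69.728, impact vy=-3.004
  bounce: vy ← 0.62·3.004 = 1.862
Arc 6: start y=0.000, vy=1.862 → t=0.372, apex=0.173, x_land=72.588, impact vy=-1.862
  bounce: vy ← 0.62·1.862 = 1.155

1 3.426 20.662 26.310
2 2.521 7.943 45.670
3 1.563 3.053 57.672
4 0.969 1.174 65.114
5 0.601 0.451 69.728
6 0.372 0.173 72.588
final: 72.588 1.155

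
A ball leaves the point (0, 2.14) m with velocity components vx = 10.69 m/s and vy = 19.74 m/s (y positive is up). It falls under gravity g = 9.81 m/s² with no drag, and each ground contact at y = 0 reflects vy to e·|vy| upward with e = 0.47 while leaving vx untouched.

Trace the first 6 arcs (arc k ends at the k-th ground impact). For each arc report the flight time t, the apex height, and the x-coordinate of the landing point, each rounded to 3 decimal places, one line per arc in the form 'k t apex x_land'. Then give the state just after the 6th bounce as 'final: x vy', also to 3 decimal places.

1 4.130 22.001 44.151
2 1.991 4.860 65.432
3 0.936 1.074 75.435
4 0.440 0.237 80.136
5 0.207 0.052 82.345
6 0.097 0.012 83.384
final: 83.384 0.224

Arc 1: start y=2.140, vy=19.740 → t=4.130, apex=22.001, x_land=44.151, impact vy=-20.776
  bounce: vy ← 0.47·20.776 = 9.765
Arc 2: start y=0.000, vy=9.765 → t=1.991, apex=4.860, x_land=65.432, impact vy=-9.765
  bounce: vy ← 0.47·9.765 = 4.589
Arc 3: start y=0.000, vy=4.589 → t=0.936, apex=1.074, x_land=75.435, impact vy=-4.589
  bounce: vy ← 0.47·4.589 = 2.157
Arc 4: start y=0.000, vy=2.157 → t=0.440, apex=0.237, x_land=80.136, impact vy=-2.157
  bounce: vy ← 0.47·2.157 = 1.014
Arc 5: start y=0.000, vy=1.014 → t=0.207, apex=0.052, x_land=82.345, impact vy=-1.014
  bounce: vy ← 0.47·1.014 = 0.476
Arc 6: start y=0.000, vy=0.476 → t=0.097, apex=0.012, x_land=83.384, impact vy=-0.476
  bounce: vy ← 0.47·0.476 = 0.224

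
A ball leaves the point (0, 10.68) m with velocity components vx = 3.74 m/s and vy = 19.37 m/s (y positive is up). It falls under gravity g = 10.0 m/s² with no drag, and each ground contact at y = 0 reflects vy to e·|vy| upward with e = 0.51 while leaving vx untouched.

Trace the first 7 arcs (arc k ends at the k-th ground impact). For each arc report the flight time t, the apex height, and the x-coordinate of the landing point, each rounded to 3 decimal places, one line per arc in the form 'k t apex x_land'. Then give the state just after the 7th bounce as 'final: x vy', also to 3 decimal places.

1 4.364 29.440 16.320
2 2.475 7.657 25.576
3 1.262 1.992 30.297
4 0.644 0.518 32.705
5 0.328 0.135 33.933
6 0.167 0.035 34.559
7 0.085 0.009 34.878
final: 34.878 0.218

Arc 1: start y=10.680, vy=19.370 → t=4.364, apex=29.440, x_land=16.320, impact vy=-24.265
  bounce: vy ← 0.51·24.265 = 12.375
Arc 2: start y=0.000, vy=12.375 → t=2.475, apex=7.657, x_land=25.576, impact vy=-12.375
  bounce: vy ← 0.51·12.375 = 6.311
Arc 3: start y=0.000, vy=6.311 → t=1.262, apex=1.992, x_land=30.297, impact vy=-6.311
  bounce: vy ← 0.51·6.311 = 3.219
Arc 4: start y=0.000, vy=3.219 → t=0.644, apex=0.518, x_land=32.705, impact vy=-3.219
  bounce: vy ← 0.51·3.219 = 1.642
Arc 5: start y=0.000, vy=1.642 → t=0.328, apex=0.135, x_land=33.933, impact vy=-1.642
  bounce: vy ← 0.51·1.642 = 0.837
Arc 6: start y=0.000, vy=0.837 → t=0.167, apex=0.035, x_land=34.559, impact vy=-0.837
  bounce: vy ← 0.51·0.837 = 0.427
Arc 7: start y=0.000, vy=0.427 → t=0.085, apex=0.009, x_land=34.878, impact vy=-0.427
  bounce: vy ← 0.51·0.427 = 0.218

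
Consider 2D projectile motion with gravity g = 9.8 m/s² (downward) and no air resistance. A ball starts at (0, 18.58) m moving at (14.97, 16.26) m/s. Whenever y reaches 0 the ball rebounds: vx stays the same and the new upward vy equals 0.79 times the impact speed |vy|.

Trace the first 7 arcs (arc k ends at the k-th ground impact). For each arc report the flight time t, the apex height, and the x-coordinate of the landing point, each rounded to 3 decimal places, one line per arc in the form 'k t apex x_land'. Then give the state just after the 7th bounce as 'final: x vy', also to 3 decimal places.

Arc 1: start y=18.580, vy=16.260 → t=4.217, apex=32.069, x_land=63.135, impact vy=-25.071
  bounce: vy ← 0.79·25.071 = 19.806
Arc 2: start y=0.000, vy=19.806 → t=4.042, apex=20.014, x_land=123.645, impact vy=-19.806
  bounce: vy ← 0.79·19.806 = 15.647
Arc 3: start y=0.000, vy=15.647 → t=3.193, apex=12.491, x_land=171.448, impact vy=-15.647
  bounce: vy ← 0.79·15.647 = 12.361
Arc 4: start y=0.000, vy=12.361 → t=2.523, apex=7.796, x_land=209.212, impact vy=-12.361
  bounce: vy ← 0.79·12.361 = 9.765
Arc 5: start y=0.000, vy=9.765 → t=1.993, apex=4.865, x_land=239.045, impact vy=-9.765
  bounce: vy ← 0.79·9.765 = 7.714
Arc 6: start y=0.000, vy=7.714 → t=1.574, apex=3.036, x_land=262.614, impact vy=-7.714
  bounce: vy ← 0.79·7.714 = 6.094
Arc 7: start y=0.000, vy=6.094 → t=1.244, apex=1.895, x_land=281.233, impact vy=-6.094
  bounce: vy ← 0.79·6.094 = 4.815

1 4.217 32.069 63.135
2 4.042 20.014 123.645
3 3.193 12.491 171.448
4 2.523 7.796 209.212
5 1.993 4.865 239.045
6 1.574 3.036 262.614
7 1.244 1.895 281.233
final: 281.233 4.815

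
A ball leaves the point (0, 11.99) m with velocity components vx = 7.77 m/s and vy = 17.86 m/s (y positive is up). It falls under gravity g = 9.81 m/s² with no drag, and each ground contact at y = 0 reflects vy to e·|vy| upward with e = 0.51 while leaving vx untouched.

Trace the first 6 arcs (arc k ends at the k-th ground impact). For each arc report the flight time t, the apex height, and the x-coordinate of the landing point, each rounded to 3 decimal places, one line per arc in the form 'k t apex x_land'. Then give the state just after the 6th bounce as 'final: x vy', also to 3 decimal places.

Arc 1: start y=11.990, vy=17.860 → t=4.220, apex=28.248, x_land=32.792, impact vy=-23.542
  bounce: vy ← 0.51·23.542 = 12.006
Arc 2: start y=0.000, vy=12.006 → t=2.448, apex=7.347, x_land=51.812, impact vy=-12.006
  bounce: vy ← 0.51·12.006 = 6.123
Arc 3: start y=0.000, vy=6.123 → t=1.248, apex=1.911, x_land=61.512, impact vy=-6.123
  bounce: vy ← 0.51·6.123 = 3.123
Arc 4: start y=0.000, vy=3.123 → t=0.637, apex=0.497, x_land=66.458, impact vy=-3.123
  bounce: vy ← 0.51·3.123 = 1.593
Arc 5: start y=0.000, vy=1.593 → t=0.325, apex=0.129, x_land=68.981, impact vy=-1.593
  bounce: vy ← 0.51·1.593 = 0.812
Arc 6: start y=0.000, vy=0.812 → t=0.166, apex=0.034, x_land=70.268, impact vy=-0.812
  bounce: vy ← 0.51·0.812 = 0.414

1 4.220 28.248 32.792
2 2.448 7.347 51.812
3 1.248 1.911 61.512
4 0.637 0.497 66.458
5 0.325 0.129 68.981
6 0.166 0.034 70.268
final: 70.268 0.414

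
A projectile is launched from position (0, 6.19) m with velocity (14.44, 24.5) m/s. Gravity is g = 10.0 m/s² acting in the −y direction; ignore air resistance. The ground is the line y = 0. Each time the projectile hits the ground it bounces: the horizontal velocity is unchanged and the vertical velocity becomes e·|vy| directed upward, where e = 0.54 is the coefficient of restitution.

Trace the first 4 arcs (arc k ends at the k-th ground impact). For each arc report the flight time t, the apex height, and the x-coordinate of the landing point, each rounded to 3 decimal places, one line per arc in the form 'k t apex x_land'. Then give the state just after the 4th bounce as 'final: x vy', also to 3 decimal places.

Arc 1: start y=6.190, vy=24.500 → t=5.141, apex=36.203, x_land=74.233, impact vy=-26.908
  bounce: vy ← 0.54·26.908 = 14.530
Arc 2: start y=0.000, vy=14.530 → t=2.906, apex=10.557, x_land=116.197, impact vy=-14.530
  bounce: vy ← 0.54·14.530 = 7.846
Arc 3: start y=0.000, vy=7.846 → t=1.569, apex=3.078, x_land=138.858, impact vy=-7.846
  bounce: vy ← 0.54·7.846 = 4.237
Arc 4: start y=0.000, vy=4.237 → t=0.847, apex=0.898, x_land=151.094, impact vy=-4.237
  bounce: vy ← 0.54·4.237 = 2.288

1 5.141 36.203 74.233
2 2.906 10.557 116.197
3 1.569 3.078 138.858
4 0.847 0.898 151.094
final: 151.094 2.288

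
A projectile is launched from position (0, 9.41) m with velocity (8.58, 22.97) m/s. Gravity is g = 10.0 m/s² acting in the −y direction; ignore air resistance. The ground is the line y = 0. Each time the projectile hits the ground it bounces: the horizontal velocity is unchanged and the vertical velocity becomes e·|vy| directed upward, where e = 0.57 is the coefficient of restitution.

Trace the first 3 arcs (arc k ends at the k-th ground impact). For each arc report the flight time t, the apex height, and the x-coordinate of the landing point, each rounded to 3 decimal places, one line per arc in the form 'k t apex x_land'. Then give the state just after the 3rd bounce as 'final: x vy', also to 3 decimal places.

1 4.972 35.791 42.664
2 3.050 11.629 68.833
3 1.739 3.778 83.750
final: 83.750 4.955

Arc 1: start y=9.410, vy=22.970 → t=4.972, apex=35.791, x_land=42.664, impact vy=-26.755
  bounce: vy ← 0.57·26.755 = 15.250
Arc 2: start y=0.000, vy=15.250 → t=3.050, apex=11.629, x_land=68.833, impact vy=-15.250
  bounce: vy ← 0.57·15.250 = 8.693
Arc 3: start y=0.000, vy=8.693 → t=1.739, apex=3.778, x_land=83.750, impact vy=-8.693
  bounce: vy ← 0.57·8.693 = 4.955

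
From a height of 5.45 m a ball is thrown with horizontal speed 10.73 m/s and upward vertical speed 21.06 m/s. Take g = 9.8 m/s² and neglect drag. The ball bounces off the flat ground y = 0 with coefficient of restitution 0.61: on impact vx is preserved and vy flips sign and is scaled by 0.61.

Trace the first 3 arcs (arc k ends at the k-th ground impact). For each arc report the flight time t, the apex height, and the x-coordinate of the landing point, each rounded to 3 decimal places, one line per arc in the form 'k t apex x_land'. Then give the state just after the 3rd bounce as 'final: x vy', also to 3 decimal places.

1 4.543 28.079 48.744
2 2.920 10.448 80.081
3 1.781 3.888 99.196
final: 99.196 5.325

Arc 1: start y=5.450, vy=21.060 → t=4.543, apex=28.079, x_land=48.744, impact vy=-23.459
  bounce: vy ← 0.61·23.459 = 14.310
Arc 2: start y=0.000, vy=14.310 → t=2.920, apex=10.448, x_land=80.081, impact vy=-14.310
  bounce: vy ← 0.61·14.310 = 8.729
Arc 3: start y=0.000, vy=8.729 → t=1.781, apex=3.888, x_land=99.196, impact vy=-8.729
  bounce: vy ← 0.61·8.729 = 5.325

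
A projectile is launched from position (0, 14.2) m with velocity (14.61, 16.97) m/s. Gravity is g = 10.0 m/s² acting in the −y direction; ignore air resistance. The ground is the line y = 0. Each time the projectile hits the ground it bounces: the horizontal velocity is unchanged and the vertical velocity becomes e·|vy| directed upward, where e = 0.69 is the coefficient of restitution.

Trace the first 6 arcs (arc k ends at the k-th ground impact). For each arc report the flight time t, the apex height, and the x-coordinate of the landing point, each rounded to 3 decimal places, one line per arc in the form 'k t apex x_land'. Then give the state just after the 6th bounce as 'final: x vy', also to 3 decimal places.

1 4.089 28.599 59.735
2 3.300 13.616 107.954
3 2.277 6.483 141.225
4 1.571 3.086 164.182
5 1.084 1.469 180.023
6 0.748 0.700 190.953
final: 190.953 2.581

Arc 1: start y=14.200, vy=16.970 → t=4.089, apex=28.599, x_land=59.735, impact vy=-23.916
  bounce: vy ← 0.69·23.916 = 16.502
Arc 2: start y=0.000, vy=16.502 → t=3.300, apex=13.616, x_land=107.954, impact vy=-16.502
  bounce: vy ← 0.69·16.502 = 11.386
Arc 3: start y=0.000, vy=11.386 → t=2.277, apex=6.483, x_land=141.225, impact vy=-11.386
  bounce: vy ← 0.69·11.386 = 7.857
Arc 4: start y=0.000, vy=7.857 → t=1.571, apex=3.086, x_land=164.182, impact vy=-7.857
  bounce: vy ← 0.69·7.857 = 5.421
Arc 5: start y=0.000, vy=5.421 → t=1.084, apex=1.469, x_land=180.023, impact vy=-5.421
  bounce: vy ← 0.69·5.421 = 3.741
Arc 6: start y=0.000, vy=3.741 → t=0.748, apex=0.700, x_land=190.953, impact vy=-3.741
  bounce: vy ← 0.69·3.741 = 2.581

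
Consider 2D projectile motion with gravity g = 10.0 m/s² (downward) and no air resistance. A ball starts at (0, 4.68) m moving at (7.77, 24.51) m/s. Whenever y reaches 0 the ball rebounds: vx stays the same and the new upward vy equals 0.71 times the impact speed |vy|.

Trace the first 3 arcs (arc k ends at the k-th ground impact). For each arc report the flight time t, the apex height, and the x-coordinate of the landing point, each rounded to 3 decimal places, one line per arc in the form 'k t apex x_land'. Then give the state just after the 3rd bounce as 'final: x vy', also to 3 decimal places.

Arc 1: start y=4.680, vy=24.510 → t=5.086, apex=34.717, x_land=39.518, impact vy=-26.350
  bounce: vy ← 0.71·26.350 = 18.709
Arc 2: start y=0.000, vy=18.709 → t=3.742, apex=17.501, x_land=68.592, impact vy=-18.709
  bounce: vy ← 0.71·18.709 = 13.283
Arc 3: start y=0.000, vy=13.283 → t=2.657, apex=8.822, x_land=89.234, impact vy=-13.283
  bounce: vy ← 0.71·13.283 = 9.431

1 5.086 34.717 39.518
2 3.742 17.501 68.592
3 2.657 8.822 89.234
final: 89.234 9.431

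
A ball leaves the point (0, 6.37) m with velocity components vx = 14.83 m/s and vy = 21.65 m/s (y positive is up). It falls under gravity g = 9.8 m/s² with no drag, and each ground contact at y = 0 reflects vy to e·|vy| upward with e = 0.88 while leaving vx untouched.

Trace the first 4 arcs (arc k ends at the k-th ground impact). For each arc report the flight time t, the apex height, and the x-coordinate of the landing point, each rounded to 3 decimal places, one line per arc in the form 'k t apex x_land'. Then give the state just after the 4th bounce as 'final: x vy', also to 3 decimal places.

Arc 1: start y=6.370, vy=21.650 → t=4.695, apex=30.284, x_land=69.630, impact vy=-24.363
  bounce: vy ← 0.88·24.363 = 21.440
Arc 2: start y=0.000, vy=21.440 → t=4.375, apex=23.452, x_land=134.519, impact vy=-21.440
  bounce: vy ← 0.88·21.440 = 18.867
Arc 3: start y=0.000, vy=18.867 → t=3.850, apex=18.161, x_land=191.620, impact vy=-18.867
  bounce: vy ← 0.88·18.867 = 16.603
Arc 4: start y=0.000, vy=16.603 → t=3.388, apex=14.064, x_land=241.870, impact vy=-16.603
  bounce: vy ← 0.88·16.603 = 14.611

1 4.695 30.284 69.630
2 4.375 23.452 134.519
3 3.850 18.161 191.620
4 3.388 14.064 241.870
final: 241.870 14.611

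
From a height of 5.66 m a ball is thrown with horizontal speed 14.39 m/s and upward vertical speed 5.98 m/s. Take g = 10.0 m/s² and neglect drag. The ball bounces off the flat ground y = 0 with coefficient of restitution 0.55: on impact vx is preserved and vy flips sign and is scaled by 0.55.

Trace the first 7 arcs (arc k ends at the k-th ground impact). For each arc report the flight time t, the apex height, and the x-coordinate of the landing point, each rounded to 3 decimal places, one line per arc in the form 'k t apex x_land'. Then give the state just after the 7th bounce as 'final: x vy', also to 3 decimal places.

Arc 1: start y=5.660, vy=5.980 → t=1.818, apex=7.448, x_land=26.168, impact vy=-12.205
  bounce: vy ← 0.55·12.205 = 6.713
Arc 2: start y=0.000, vy=6.713 → t=1.343, apex=2.253, x_land=45.487, impact vy=-6.713
  bounce: vy ← 0.55·6.713 = 3.692
Arc 3: start y=0.000, vy=3.692 → t=0.738, apex=0.682, x_land=56.113, impact vy=-3.692
  bounce: vy ← 0.55·3.692 = 2.031
Arc 4: start y=0.000, vy=2.031 → t=0.406, apex=0.206, x_land=61.957, impact vy=-2.031
  bounce: vy ← 0.55·2.031 = 1.117
Arc 5: start y=0.000, vy=1.117 → t=0.223, apex=0.062, x_land=65.171, impact vy=-1.117
  bounce: vy ← 0.55·1.117 = 0.614
Arc 6: start y=0.000, vy=0.614 → t=0.123, apex=0.019, x_land=66.939, impact vy=-0.614
  bounce: vy ← 0.55·0.614 = 0.338
Arc 7: start y=0.000, vy=0.338 → t=0.068, apex=0.006, x_land=67.911, impact vy=-0.338
  bounce: vy ← 0.55·0.338 = 0.186

1 1.818 7.448 26.168
2 1.343 2.253 45.487
3 0.738 0.682 56.113
4 0.406 0.206 61.957
5 0.223 0.062 65.171
6 0.123 0.019 66.939
7 0.068 0.006 67.911
final: 67.911 0.186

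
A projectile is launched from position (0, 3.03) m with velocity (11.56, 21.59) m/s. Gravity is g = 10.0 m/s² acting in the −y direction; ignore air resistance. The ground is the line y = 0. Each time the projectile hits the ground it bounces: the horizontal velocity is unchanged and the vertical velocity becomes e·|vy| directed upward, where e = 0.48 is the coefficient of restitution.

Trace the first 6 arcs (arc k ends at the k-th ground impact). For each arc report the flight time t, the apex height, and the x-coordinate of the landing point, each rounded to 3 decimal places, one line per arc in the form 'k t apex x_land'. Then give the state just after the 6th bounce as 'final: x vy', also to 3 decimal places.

Arc 1: start y=3.030, vy=21.590 → t=4.454, apex=26.336, x_land=51.489, impact vy=-22.951
  bounce: vy ← 0.48·22.951 = 11.016
Arc 2: start y=0.000, vy=11.016 → t=2.203, apex=6.068, x_land=76.958, impact vy=-11.016
  bounce: vy ← 0.48·11.016 = 5.288
Arc 3: start y=0.000, vy=5.288 → t=1.058, apex=1.398, x_land=89.184, impact vy=-5.288
  bounce: vy ← 0.48·5.288 = 2.538
Arc 4: start y=0.000, vy=2.538 → t=0.508, apex=0.322, x_land=95.052, impact vy=-2.538
  bounce: vy ← 0.48·2.538 = 1.218
Arc 5: start y=0.000, vy=1.218 → t=0.244, apex=0.074, x_land=97.869, impact vy=-1.218
  bounce: vy ← 0.48·1.218 = 0.585
Arc 6: start y=0.000, vy=0.585 → t=0.117, apex=0.017, x_land=99.221, impact vy=-0.585
  bounce: vy ← 0.48·0.585 = 0.281

1 4.454 26.336 51.489
2 2.203 6.068 76.958
3 1.058 1.398 89.184
4 0.508 0.322 95.052
5 0.244 0.074 97.869
6 0.117 0.017 99.221
final: 99.221 0.281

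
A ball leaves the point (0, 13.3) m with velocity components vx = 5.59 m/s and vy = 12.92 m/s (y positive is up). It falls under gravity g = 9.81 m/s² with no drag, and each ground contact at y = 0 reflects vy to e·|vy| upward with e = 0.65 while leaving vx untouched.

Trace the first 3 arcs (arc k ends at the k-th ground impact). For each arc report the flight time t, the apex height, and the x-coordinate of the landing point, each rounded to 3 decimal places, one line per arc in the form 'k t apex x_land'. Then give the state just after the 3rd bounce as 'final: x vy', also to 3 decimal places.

Arc 1: start y=13.300, vy=12.920 → t=3.426, apex=21.808, x_land=19.149, impact vy=-20.685
  bounce: vy ← 0.65·20.685 = 13.445
Arc 2: start y=0.000, vy=13.445 → t=2.741, apex=9.214, x_land=34.472, impact vy=-13.445
  bounce: vy ← 0.65·13.445 = 8.739
Arc 3: start y=0.000, vy=8.739 → t=1.782, apex=3.893, x_land=44.432, impact vy=-8.739
  bounce: vy ← 0.65·8.739 = 5.681

1 3.426 21.808 19.149
2 2.741 9.214 34.472
3 1.782 3.893 44.432
final: 44.432 5.681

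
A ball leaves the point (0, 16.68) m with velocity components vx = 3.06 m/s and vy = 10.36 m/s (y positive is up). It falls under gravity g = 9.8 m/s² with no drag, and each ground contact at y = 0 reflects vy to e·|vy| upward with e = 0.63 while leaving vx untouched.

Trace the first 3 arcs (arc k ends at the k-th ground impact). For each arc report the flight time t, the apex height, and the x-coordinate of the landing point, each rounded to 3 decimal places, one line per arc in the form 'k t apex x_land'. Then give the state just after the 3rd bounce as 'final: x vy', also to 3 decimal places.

Arc 1: start y=16.680, vy=10.360 → t=3.184, apex=22.156, x_land=9.742, impact vy=-20.839
  bounce: vy ← 0.63·20.839 = 13.128
Arc 2: start y=0.000, vy=13.128 → t=2.679, apex=8.794, x_land=17.940, impact vy=-13.128
  bounce: vy ← 0.63·13.128 = 8.271
Arc 3: start y=0.000, vy=8.271 → t=1.688, apex=3.490, x_land=23.105, impact vy=-8.271
  bounce: vy ← 0.63·8.271 = 5.211

1 3.184 22.156 9.742
2 2.679 8.794 17.940
3 1.688 3.490 23.105
final: 23.105 5.211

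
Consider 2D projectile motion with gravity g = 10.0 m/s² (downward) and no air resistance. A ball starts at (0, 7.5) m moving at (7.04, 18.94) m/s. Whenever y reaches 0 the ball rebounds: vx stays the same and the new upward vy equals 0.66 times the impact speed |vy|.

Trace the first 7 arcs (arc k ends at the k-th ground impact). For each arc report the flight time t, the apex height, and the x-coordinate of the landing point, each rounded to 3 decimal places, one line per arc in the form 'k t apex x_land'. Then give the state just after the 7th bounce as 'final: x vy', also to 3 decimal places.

Arc 1: start y=7.500, vy=18.940 → t=4.149, apex=25.436, x_land=29.212, impact vy=-22.555
  bounce: vy ← 0.66·22.555 = 14.886
Arc 2: start y=0.000, vy=14.886 → t=2.977, apex=11.080, x_land=50.172, impact vy=-14.886
  bounce: vy ← 0.66·14.886 = 9.825
Arc 3: start y=0.000, vy=9.825 → t=1.965, apex=4.826, x_land=64.006, impact vy=-9.825
  bounce: vy ← 0.66·9.825 = 6.484
Arc 4: start y=0.000, vy=6.484 → t=1.297, apex=2.102, x_land=73.136, impact vy=-6.484
  bounce: vy ← 0.66·6.484 = 4.280
Arc 5: start y=0.000, vy=4.280 → t=0.856, apex=0.916, x_land=79.162, impact vy=-4.280
  bounce: vy ← 0.66·4.280 = 2.825
Arc 6: start y=0.000, vy=2.825 → t=0.565, apex=0.399, x_land=83.139, impact vy=-2.825
  bounce: vy ← 0.66·2.825 = 1.864
Arc 7: start y=0.000, vy=1.864 → t=0.373, apex=0.174, x_land=85.764, impact vy=-1.864
  bounce: vy ← 0.66·1.864 = 1.230

1 4.149 25.436 29.212
2 2.977 11.080 50.172
3 1.965 4.826 64.006
4 1.297 2.102 73.136
5 0.856 0.916 79.162
6 0.565 0.399 83.139
7 0.373 0.174 85.764
final: 85.764 1.230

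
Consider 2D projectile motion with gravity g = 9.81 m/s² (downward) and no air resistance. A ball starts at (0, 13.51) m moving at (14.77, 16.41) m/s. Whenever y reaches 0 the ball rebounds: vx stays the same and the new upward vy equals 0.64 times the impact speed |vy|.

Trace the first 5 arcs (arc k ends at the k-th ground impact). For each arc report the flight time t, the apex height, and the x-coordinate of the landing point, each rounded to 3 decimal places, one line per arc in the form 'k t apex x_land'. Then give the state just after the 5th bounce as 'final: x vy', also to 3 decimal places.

1 4.029 27.235 59.511
2 3.016 11.156 104.060
3 1.930 4.569 132.571
4 1.235 1.872 150.818
5 0.791 0.767 162.496
final: 162.496 2.482

Arc 1: start y=13.510, vy=16.410 → t=4.029, apex=27.235, x_land=59.511, impact vy=-23.116
  bounce: vy ← 0.64·23.116 = 14.794
Arc 2: start y=0.000, vy=14.794 → t=3.016, apex=11.156, x_land=104.060, impact vy=-14.794
  bounce: vy ← 0.64·14.794 = 9.468
Arc 3: start y=0.000, vy=9.468 → t=1.930, apex=4.569, x_land=132.571, impact vy=-9.468
  bounce: vy ← 0.64·9.468 = 6.060
Arc 4: start y=0.000, vy=6.060 → t=1.235, apex=1.872, x_land=150.818, impact vy=-6.060
  bounce: vy ← 0.64·6.060 = 3.878
Arc 5: start y=0.000, vy=3.878 → t=0.791, apex=0.767, x_land=162.496, impact vy=-3.878
  bounce: vy ← 0.64·3.878 = 2.482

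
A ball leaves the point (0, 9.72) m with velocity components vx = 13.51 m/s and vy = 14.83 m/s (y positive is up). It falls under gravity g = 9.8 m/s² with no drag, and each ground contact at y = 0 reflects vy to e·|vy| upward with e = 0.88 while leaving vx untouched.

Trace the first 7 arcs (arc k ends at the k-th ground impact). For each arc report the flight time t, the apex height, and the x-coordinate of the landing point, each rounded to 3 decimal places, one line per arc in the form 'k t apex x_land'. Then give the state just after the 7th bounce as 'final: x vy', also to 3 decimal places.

1 3.581 20.941 48.373
2 3.638 16.217 97.528
3 3.202 12.558 140.784
4 2.818 9.725 178.850
5 2.479 7.531 212.348
6 2.182 5.832 241.826
7 1.920 4.516 267.766
final: 267.766 8.279

Arc 1: start y=9.720, vy=14.830 → t=3.581, apex=20.941, x_land=48.373, impact vy=-20.259
  bounce: vy ← 0.88·20.259 = 17.828
Arc 2: start y=0.000, vy=17.828 → t=3.638, apex=16.217, x_land=97.528, impact vy=-17.828
  bounce: vy ← 0.88·17.828 = 15.689
Arc 3: start y=0.000, vy=15.689 → t=3.202, apex=12.558, x_land=140.784, impact vy=-15.689
  bounce: vy ← 0.88·15.689 = 13.806
Arc 4: start y=0.000, vy=13.806 → t=2.818, apex=9.725, x_land=178.850, impact vy=-13.806
  bounce: vy ← 0.88·13.806 = 12.149
Arc 5: start y=0.000, vy=12.149 → t=2.479, apex=7.531, x_land=212.348, impact vy=-12.149
  bounce: vy ← 0.88·12.149 = 10.692
Arc 6: start y=0.000, vy=10.692 → t=2.182, apex=5.832, x_land=241.826, impact vy=-10.692
  bounce: vy ← 0.88·10.692 = 9.409
Arc 7: start y=0.000, vy=9.409 → t=1.920, apex=4.516, x_land=267.766, impact vy=-9.409
  bounce: vy ← 0.88·9.409 = 8.279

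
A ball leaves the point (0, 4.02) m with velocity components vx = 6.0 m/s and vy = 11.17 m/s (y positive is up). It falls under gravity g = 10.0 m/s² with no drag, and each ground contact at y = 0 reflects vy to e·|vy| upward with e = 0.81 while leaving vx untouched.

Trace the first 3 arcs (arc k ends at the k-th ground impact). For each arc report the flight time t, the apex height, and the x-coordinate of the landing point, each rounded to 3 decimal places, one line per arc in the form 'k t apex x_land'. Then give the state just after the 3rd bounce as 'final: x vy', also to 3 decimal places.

Arc 1: start y=4.020, vy=11.170 → t=2.549, apex=10.258, x_land=15.296, impact vy=-14.324
  bounce: vy ← 0.81·14.324 = 11.602
Arc 2: start y=0.000, vy=11.602 → t=2.320, apex=6.731, x_land=29.219, impact vy=-11.602
  bounce: vy ← 0.81·11.602 = 9.398
Arc 3: start y=0.000, vy=9.398 → t=1.880, apex=4.416, x_land=40.496, impact vy=-9.398
  bounce: vy ← 0.81·9.398 = 7.612

1 2.549 10.258 15.296
2 2.320 6.731 29.219
3 1.880 4.416 40.496
final: 40.496 7.612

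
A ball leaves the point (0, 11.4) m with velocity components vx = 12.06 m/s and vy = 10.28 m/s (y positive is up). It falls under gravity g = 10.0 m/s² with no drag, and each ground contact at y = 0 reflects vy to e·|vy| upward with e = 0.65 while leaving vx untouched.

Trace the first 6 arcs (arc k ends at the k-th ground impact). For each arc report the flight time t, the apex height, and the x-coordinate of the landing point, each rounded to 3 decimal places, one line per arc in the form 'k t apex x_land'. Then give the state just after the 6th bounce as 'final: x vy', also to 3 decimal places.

Arc 1: start y=11.400, vy=10.280 → t=2.855, apex=16.684, x_land=34.428, impact vy=-18.267
  bounce: vy ← 0.65·18.267 = 11.873
Arc 2: start y=0.000, vy=11.873 → t=2.375, apex=7.049, x_land=63.066, impact vy=-11.873
  bounce: vy ← 0.65·11.873 = 7.718
Arc 3: start y=0.000, vy=7.718 → t=1.544, apex=2.978, x_land=81.682, impact vy=-7.718
  bounce: vy ← 0.65·7.718 = 5.017
Arc 4: start y=0.000, vy=5.017 → t=1.003, apex=1.258, x_land=93.781, impact vy=-5.017
  bounce: vy ← 0.65·5.017 = 3.261
Arc 5: start y=0.000, vy=3.261 → t=0.652, apex=0.532, x_land=101.646, impact vy=-3.261
  bounce: vy ← 0.65·3.261 = 2.119
Arc 6: start y=0.000, vy=2.119 → t=0.424, apex=0.225, x_land=106.759, impact vy=-2.119
  bounce: vy ← 0.65·2.119 = 1.378

1 2.855 16.684 34.428
2 2.375 7.049 63.066
3 1.544 2.978 81.682
4 1.003 1.258 93.781
5 0.652 0.532 101.646
6 0.424 0.225 106.759
final: 106.759 1.378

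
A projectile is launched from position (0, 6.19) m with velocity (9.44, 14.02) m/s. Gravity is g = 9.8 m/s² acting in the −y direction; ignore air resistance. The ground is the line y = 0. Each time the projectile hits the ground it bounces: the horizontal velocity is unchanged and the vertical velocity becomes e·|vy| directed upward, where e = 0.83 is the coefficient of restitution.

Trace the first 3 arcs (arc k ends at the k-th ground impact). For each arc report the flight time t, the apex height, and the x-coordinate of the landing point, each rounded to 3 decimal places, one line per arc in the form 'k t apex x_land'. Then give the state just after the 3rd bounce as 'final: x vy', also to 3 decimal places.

1 3.250 16.219 30.679
2 3.020 11.173 59.189
3 2.507 7.697 82.852
final: 82.852 10.195

Arc 1: start y=6.190, vy=14.020 → t=3.250, apex=16.219, x_land=30.679, impact vy=-17.829
  bounce: vy ← 0.83·17.829 = 14.798
Arc 2: start y=0.000, vy=14.798 → t=3.020, apex=11.173, x_land=59.189, impact vy=-14.798
  bounce: vy ← 0.83·14.798 = 12.283
Arc 3: start y=0.000, vy=12.283 → t=2.507, apex=7.697, x_land=82.852, impact vy=-12.283
  bounce: vy ← 0.83·12.283 = 10.195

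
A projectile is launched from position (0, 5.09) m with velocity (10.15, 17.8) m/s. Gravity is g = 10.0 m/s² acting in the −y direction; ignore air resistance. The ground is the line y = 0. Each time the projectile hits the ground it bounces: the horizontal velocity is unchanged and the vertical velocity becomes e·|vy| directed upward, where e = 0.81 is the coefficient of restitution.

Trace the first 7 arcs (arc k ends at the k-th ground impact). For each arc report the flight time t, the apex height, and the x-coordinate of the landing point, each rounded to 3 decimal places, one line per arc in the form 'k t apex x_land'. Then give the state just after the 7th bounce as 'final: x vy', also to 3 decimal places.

Arc 1: start y=5.090, vy=17.800 → t=3.826, apex=20.932, x_land=38.835, impact vy=-20.461
  bounce: vy ← 0.81·20.461 = 16.573
Arc 2: start y=0.000, vy=16.573 → t=3.315, apex=13.733, x_land=72.478, impact vy=-16.573
  bounce: vy ← 0.81·16.573 = 13.424
Arc 3: start y=0.000, vy=13.424 → t=2.685, apex=9.011, x_land=99.729, impact vy=-13.424
  bounce: vy ← 0.81·13.424 = 10.874
Arc 4: start y=0.000, vy=10.874 → t=2.175, apex=5.912, x_land=121.803, impact vy=-10.874
  bounce: vy ← 0.81·10.874 = 8.808
Arc 5: start y=0.000, vy=8.808 → t=1.762, apex=3.879, x_land=139.682, impact vy=-8.808
  bounce: vy ← 0.81·8.808 = 7.134
Arc 6: start y=0.000, vy=7.134 → t=1.427, apex=2.545, x_land=154.165, impact vy=-7.134
  bounce: vy ← 0.81·7.134 = 5.779
Arc 7: start y=0.000, vy=5.779 → t=1.156, apex=1.670, x_land=165.896, impact vy=-5.779
  bounce: vy ← 0.81·5.779 = 4.681

1 3.826 20.932 38.835
2 3.315 13.733 72.478
3 2.685 9.011 99.729
4 2.175 5.912 121.803
5 1.762 3.879 139.682
6 1.427 2.545 154.165
7 1.156 1.670 165.896
final: 165.896 4.681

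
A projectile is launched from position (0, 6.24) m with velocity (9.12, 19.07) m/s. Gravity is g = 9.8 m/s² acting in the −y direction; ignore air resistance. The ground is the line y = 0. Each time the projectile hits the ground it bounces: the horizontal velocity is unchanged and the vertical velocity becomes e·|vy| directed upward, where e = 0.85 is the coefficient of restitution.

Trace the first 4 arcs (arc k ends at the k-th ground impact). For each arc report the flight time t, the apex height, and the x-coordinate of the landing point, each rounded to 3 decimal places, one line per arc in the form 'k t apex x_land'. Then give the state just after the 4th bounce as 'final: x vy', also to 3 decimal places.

Arc 1: start y=6.240, vy=19.070 → t=4.195, apex=24.794, x_land=38.262, impact vy=-22.045
  bounce: vy ← 0.85·22.045 = 18.738
Arc 2: start y=0.000, vy=18.738 → t=3.824, apex=17.914, x_land=73.137, impact vy=-18.738
  bounce: vy ← 0.85·18.738 = 15.927
Arc 3: start y=0.000, vy=15.927 → t=3.250, apex=12.943, x_land=102.782, impact vy=-15.927
  bounce: vy ← 0.85·15.927 = 13.538
Arc 4: start y=0.000, vy=13.538 → t=2.763, apex=9.351, x_land=127.979, impact vy=-13.538
  bounce: vy ← 0.85·13.538 = 11.507

1 4.195 24.794 38.262
2 3.824 17.914 73.137
3 3.250 12.943 102.782
4 2.763 9.351 127.979
final: 127.979 11.507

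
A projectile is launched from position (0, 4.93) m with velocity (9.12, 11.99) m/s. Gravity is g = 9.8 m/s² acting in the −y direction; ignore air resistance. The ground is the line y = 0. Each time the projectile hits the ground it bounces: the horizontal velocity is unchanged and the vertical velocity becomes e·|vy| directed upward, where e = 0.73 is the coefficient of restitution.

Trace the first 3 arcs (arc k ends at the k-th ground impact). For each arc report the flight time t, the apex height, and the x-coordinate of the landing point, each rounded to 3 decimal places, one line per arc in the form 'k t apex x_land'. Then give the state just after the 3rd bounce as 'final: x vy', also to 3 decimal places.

1 2.806 12.265 25.587
2 2.310 6.536 46.652
3 1.686 3.483 62.031
final: 62.031 6.031

Arc 1: start y=4.930, vy=11.990 → t=2.806, apex=12.265, x_land=25.587, impact vy=-15.504
  bounce: vy ← 0.73·15.504 = 11.318
Arc 2: start y=0.000, vy=11.318 → t=2.310, apex=6.536, x_land=46.652, impact vy=-11.318
  bounce: vy ← 0.73·11.318 = 8.262
Arc 3: start y=0.000, vy=8.262 → t=1.686, apex=3.483, x_land=62.031, impact vy=-8.262
  bounce: vy ← 0.73·8.262 = 6.031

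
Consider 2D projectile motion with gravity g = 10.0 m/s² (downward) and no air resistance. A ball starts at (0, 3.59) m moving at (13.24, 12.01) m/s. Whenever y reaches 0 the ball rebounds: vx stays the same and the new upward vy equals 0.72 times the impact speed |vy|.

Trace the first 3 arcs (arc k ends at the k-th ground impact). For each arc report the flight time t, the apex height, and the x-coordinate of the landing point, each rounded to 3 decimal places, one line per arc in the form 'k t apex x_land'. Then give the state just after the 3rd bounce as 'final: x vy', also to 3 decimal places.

Arc 1: start y=3.590, vy=12.010 → t=2.671, apex=10.802, x_land=35.362, impact vy=-14.698
  bounce: vy ← 0.72·14.698 = 10.583
Arc 2: start y=0.000, vy=10.583 → t=2.117, apex=5.600, x_land=63.385, impact vy=-10.583
  bounce: vy ← 0.72·10.583 = 7.620
Arc 3: start y=0.000, vy=7.620 → t=1.524, apex=2.903, x_land=83.562, impact vy=-7.620
  bounce: vy ← 0.72·7.620 = 5.486

1 2.671 10.802 35.362
2 2.117 5.600 63.385
3 1.524 2.903 83.562
final: 83.562 5.486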